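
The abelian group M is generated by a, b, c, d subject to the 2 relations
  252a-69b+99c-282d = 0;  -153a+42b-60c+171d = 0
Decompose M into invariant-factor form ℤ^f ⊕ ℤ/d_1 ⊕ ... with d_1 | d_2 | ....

rank_ℚ(R)=2; free=4−2=2
SNF(R) diag = [3, 3] → torsion [3, 3]

Answer: M ≅ ℤ^2 ⊕ ℤ/3 ⊕ ℤ/3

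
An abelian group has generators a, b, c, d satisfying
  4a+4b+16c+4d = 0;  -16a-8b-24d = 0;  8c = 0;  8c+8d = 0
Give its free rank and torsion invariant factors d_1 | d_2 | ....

rank_ℚ(R)=4; free=4−4=0
SNF(R) diag = [4, 8, 8, 8] → torsion [4, 8, 8, 8]

Answer: M ≅ ℤ/4 ⊕ ℤ/8 ⊕ ℤ/8 ⊕ ℤ/8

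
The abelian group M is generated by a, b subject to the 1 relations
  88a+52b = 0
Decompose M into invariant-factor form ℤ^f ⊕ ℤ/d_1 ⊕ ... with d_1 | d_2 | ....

rank_ℚ(R)=1; free=2−1=1
SNF(R) diag = [4] → torsion [4]

Answer: M ≅ ℤ^1 ⊕ ℤ/4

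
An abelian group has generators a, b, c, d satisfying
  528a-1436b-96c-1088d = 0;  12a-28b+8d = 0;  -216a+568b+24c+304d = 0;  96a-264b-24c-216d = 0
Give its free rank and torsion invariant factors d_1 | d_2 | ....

Answer: M ≅ ℤ/4 ⊕ ℤ/12 ⊕ ℤ/24 ⊕ ℤ/72

Derivation:
rank_ℚ(R)=4; free=4−4=0
SNF(R) diag = [4, 12, 24, 72] → torsion [4, 12, 24, 72]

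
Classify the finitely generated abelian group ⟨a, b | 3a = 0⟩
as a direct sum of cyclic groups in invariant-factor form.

rank_ℚ(R)=1; free=2−1=1
SNF(R) diag = [3] → torsion [3]

Answer: M ≅ ℤ^1 ⊕ ℤ/3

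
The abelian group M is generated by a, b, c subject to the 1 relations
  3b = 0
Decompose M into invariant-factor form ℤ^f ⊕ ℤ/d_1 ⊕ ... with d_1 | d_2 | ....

Answer: M ≅ ℤ^2 ⊕ ℤ/3

Derivation:
rank_ℚ(R)=1; free=3−1=2
SNF(R) diag = [3] → torsion [3]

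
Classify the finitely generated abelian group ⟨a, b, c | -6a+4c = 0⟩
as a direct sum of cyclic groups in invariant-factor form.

rank_ℚ(R)=1; free=3−1=2
SNF(R) diag = [2] → torsion [2]

Answer: M ≅ ℤ^2 ⊕ ℤ/2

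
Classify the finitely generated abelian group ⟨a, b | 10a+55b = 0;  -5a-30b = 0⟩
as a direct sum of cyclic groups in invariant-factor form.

rank_ℚ(R)=2; free=2−2=0
SNF(R) diag = [5, 5] → torsion [5, 5]

Answer: M ≅ ℤ/5 ⊕ ℤ/5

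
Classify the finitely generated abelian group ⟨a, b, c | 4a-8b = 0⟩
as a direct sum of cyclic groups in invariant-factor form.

Answer: M ≅ ℤ^2 ⊕ ℤ/4

Derivation:
rank_ℚ(R)=1; free=3−1=2
SNF(R) diag = [4] → torsion [4]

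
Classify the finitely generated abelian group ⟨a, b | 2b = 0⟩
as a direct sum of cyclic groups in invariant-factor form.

rank_ℚ(R)=1; free=2−1=1
SNF(R) diag = [2] → torsion [2]

Answer: M ≅ ℤ^1 ⊕ ℤ/2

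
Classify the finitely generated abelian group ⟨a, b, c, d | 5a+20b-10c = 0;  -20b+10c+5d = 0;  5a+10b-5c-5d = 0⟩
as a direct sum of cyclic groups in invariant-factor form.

rank_ℚ(R)=3; free=4−3=1
SNF(R) diag = [5, 5, 15] → torsion [5, 5, 15]

Answer: M ≅ ℤ^1 ⊕ ℤ/5 ⊕ ℤ/5 ⊕ ℤ/15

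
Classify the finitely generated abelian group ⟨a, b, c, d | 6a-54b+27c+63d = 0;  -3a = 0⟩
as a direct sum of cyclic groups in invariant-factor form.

Answer: M ≅ ℤ^2 ⊕ ℤ/3 ⊕ ℤ/9

Derivation:
rank_ℚ(R)=2; free=4−2=2
SNF(R) diag = [3, 9] → torsion [3, 9]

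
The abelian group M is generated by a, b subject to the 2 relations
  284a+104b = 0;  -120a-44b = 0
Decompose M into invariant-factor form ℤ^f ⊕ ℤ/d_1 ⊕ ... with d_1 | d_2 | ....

rank_ℚ(R)=2; free=2−2=0
SNF(R) diag = [4, 4] → torsion [4, 4]

Answer: M ≅ ℤ/4 ⊕ ℤ/4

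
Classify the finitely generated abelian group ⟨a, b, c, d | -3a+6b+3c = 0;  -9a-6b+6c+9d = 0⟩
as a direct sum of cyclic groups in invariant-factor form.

rank_ℚ(R)=2; free=4−2=2
SNF(R) diag = [3, 3] → torsion [3, 3]

Answer: M ≅ ℤ^2 ⊕ ℤ/3 ⊕ ℤ/3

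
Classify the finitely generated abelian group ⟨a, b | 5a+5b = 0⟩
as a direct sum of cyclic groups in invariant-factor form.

rank_ℚ(R)=1; free=2−1=1
SNF(R) diag = [5] → torsion [5]

Answer: M ≅ ℤ^1 ⊕ ℤ/5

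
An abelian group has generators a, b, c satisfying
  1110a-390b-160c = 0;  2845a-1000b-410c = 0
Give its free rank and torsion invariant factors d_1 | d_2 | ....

Answer: M ≅ ℤ^1 ⊕ ℤ/5 ⊕ ℤ/10

Derivation:
rank_ℚ(R)=2; free=3−2=1
SNF(R) diag = [5, 10] → torsion [5, 10]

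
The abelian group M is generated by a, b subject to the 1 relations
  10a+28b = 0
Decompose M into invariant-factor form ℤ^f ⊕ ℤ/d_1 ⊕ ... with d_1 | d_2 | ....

Answer: M ≅ ℤ^1 ⊕ ℤ/2

Derivation:
rank_ℚ(R)=1; free=2−1=1
SNF(R) diag = [2] → torsion [2]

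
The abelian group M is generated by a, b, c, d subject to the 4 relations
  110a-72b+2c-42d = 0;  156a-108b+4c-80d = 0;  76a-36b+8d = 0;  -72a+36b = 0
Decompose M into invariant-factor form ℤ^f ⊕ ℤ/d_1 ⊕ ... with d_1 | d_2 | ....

Answer: M ≅ ℤ/2 ⊕ ℤ/4 ⊕ ℤ/12 ⊕ ℤ/36

Derivation:
rank_ℚ(R)=4; free=4−4=0
SNF(R) diag = [2, 4, 12, 36] → torsion [2, 4, 12, 36]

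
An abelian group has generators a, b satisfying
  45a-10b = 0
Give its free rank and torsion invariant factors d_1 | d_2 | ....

Answer: M ≅ ℤ^1 ⊕ ℤ/5

Derivation:
rank_ℚ(R)=1; free=2−1=1
SNF(R) diag = [5] → torsion [5]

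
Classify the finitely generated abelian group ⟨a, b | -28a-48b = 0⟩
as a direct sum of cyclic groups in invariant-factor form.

rank_ℚ(R)=1; free=2−1=1
SNF(R) diag = [4] → torsion [4]

Answer: M ≅ ℤ^1 ⊕ ℤ/4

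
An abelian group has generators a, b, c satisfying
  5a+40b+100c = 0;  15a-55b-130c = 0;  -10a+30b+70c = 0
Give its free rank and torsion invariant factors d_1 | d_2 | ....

Answer: M ≅ ℤ/5 ⊕ ℤ/5 ⊕ ℤ/10

Derivation:
rank_ℚ(R)=3; free=3−3=0
SNF(R) diag = [5, 5, 10] → torsion [5, 5, 10]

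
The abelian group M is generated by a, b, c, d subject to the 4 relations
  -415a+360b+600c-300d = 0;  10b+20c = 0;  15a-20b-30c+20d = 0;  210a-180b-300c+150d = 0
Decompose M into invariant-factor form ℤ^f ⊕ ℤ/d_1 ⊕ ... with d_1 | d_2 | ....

Answer: M ≅ ℤ/5 ⊕ ℤ/10 ⊕ ℤ/10 ⊕ ℤ/30

Derivation:
rank_ℚ(R)=4; free=4−4=0
SNF(R) diag = [5, 10, 10, 30] → torsion [5, 10, 10, 30]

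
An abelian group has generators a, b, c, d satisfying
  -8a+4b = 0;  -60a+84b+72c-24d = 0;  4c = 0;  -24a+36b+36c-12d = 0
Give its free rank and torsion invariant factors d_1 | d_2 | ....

rank_ℚ(R)=4; free=4−4=0
SNF(R) diag = [4, 4, 12, 12] → torsion [4, 4, 12, 12]

Answer: M ≅ ℤ/4 ⊕ ℤ/4 ⊕ ℤ/12 ⊕ ℤ/12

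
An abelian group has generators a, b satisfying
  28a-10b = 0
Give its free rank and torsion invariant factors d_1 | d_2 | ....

Answer: M ≅ ℤ^1 ⊕ ℤ/2

Derivation:
rank_ℚ(R)=1; free=2−1=1
SNF(R) diag = [2] → torsion [2]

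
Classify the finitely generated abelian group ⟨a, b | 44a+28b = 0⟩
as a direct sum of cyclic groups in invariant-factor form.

Answer: M ≅ ℤ^1 ⊕ ℤ/4

Derivation:
rank_ℚ(R)=1; free=2−1=1
SNF(R) diag = [4] → torsion [4]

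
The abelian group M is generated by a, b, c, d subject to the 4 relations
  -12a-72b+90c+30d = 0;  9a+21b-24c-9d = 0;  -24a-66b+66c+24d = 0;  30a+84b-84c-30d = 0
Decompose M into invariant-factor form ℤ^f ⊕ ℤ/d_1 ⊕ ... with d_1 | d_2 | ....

Answer: M ≅ ℤ/3 ⊕ ℤ/6 ⊕ ℤ/6 ⊕ ℤ/18

Derivation:
rank_ℚ(R)=4; free=4−4=0
SNF(R) diag = [3, 6, 6, 18] → torsion [3, 6, 6, 18]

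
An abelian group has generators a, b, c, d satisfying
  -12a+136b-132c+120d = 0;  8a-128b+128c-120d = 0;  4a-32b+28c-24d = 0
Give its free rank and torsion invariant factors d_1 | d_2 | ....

rank_ℚ(R)=3; free=4−3=1
SNF(R) diag = [4, 8, 24] → torsion [4, 8, 24]

Answer: M ≅ ℤ^1 ⊕ ℤ/4 ⊕ ℤ/8 ⊕ ℤ/24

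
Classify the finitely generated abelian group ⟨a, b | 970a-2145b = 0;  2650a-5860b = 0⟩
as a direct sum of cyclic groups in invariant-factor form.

Answer: M ≅ ℤ/5 ⊕ ℤ/10

Derivation:
rank_ℚ(R)=2; free=2−2=0
SNF(R) diag = [5, 10] → torsion [5, 10]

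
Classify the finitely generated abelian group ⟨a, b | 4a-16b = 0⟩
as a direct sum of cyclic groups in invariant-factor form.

rank_ℚ(R)=1; free=2−1=1
SNF(R) diag = [4] → torsion [4]

Answer: M ≅ ℤ^1 ⊕ ℤ/4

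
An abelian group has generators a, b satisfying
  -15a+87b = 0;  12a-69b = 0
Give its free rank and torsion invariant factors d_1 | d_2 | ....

rank_ℚ(R)=2; free=2−2=0
SNF(R) diag = [3, 3] → torsion [3, 3]

Answer: M ≅ ℤ/3 ⊕ ℤ/3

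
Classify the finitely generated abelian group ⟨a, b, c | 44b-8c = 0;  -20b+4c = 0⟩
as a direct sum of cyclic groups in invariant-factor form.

rank_ℚ(R)=2; free=3−2=1
SNF(R) diag = [4, 4] → torsion [4, 4]

Answer: M ≅ ℤ^1 ⊕ ℤ/4 ⊕ ℤ/4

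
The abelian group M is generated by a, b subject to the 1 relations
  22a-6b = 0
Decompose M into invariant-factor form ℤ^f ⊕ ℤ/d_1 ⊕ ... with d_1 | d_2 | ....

rank_ℚ(R)=1; free=2−1=1
SNF(R) diag = [2] → torsion [2]

Answer: M ≅ ℤ^1 ⊕ ℤ/2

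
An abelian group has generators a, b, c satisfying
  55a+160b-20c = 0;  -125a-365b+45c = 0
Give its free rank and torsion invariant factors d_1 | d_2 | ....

Answer: M ≅ ℤ^1 ⊕ ℤ/5 ⊕ ℤ/5

Derivation:
rank_ℚ(R)=2; free=3−2=1
SNF(R) diag = [5, 5] → torsion [5, 5]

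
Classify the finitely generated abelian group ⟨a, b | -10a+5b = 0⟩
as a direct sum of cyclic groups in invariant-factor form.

rank_ℚ(R)=1; free=2−1=1
SNF(R) diag = [5] → torsion [5]

Answer: M ≅ ℤ^1 ⊕ ℤ/5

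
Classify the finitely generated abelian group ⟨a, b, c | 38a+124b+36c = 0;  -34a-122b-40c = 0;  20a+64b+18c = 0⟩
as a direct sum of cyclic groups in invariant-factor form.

rank_ℚ(R)=3; free=3−3=0
SNF(R) diag = [2, 2, 6] → torsion [2, 2, 6]

Answer: M ≅ ℤ/2 ⊕ ℤ/2 ⊕ ℤ/6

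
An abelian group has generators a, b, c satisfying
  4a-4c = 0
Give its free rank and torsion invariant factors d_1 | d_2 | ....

rank_ℚ(R)=1; free=3−1=2
SNF(R) diag = [4] → torsion [4]

Answer: M ≅ ℤ^2 ⊕ ℤ/4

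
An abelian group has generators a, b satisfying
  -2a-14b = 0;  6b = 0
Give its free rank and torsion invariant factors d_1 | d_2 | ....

Answer: M ≅ ℤ/2 ⊕ ℤ/6

Derivation:
rank_ℚ(R)=2; free=2−2=0
SNF(R) diag = [2, 6] → torsion [2, 6]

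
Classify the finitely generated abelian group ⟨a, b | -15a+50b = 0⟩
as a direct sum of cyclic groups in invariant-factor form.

Answer: M ≅ ℤ^1 ⊕ ℤ/5

Derivation:
rank_ℚ(R)=1; free=2−1=1
SNF(R) diag = [5] → torsion [5]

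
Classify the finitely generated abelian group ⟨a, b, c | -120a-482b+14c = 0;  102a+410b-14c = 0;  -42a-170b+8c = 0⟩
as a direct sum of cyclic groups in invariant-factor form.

Answer: M ≅ ℤ/2 ⊕ ℤ/6 ⊕ ℤ/18

Derivation:
rank_ℚ(R)=3; free=3−3=0
SNF(R) diag = [2, 6, 18] → torsion [2, 6, 18]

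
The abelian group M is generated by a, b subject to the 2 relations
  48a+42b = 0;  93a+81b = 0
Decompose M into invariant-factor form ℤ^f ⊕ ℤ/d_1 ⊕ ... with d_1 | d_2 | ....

Answer: M ≅ ℤ/3 ⊕ ℤ/6

Derivation:
rank_ℚ(R)=2; free=2−2=0
SNF(R) diag = [3, 6] → torsion [3, 6]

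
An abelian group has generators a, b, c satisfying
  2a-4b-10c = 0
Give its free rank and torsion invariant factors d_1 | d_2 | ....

Answer: M ≅ ℤ^2 ⊕ ℤ/2

Derivation:
rank_ℚ(R)=1; free=3−1=2
SNF(R) diag = [2] → torsion [2]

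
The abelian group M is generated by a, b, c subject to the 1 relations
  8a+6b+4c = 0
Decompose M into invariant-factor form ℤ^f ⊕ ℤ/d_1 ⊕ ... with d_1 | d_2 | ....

rank_ℚ(R)=1; free=3−1=2
SNF(R) diag = [2] → torsion [2]

Answer: M ≅ ℤ^2 ⊕ ℤ/2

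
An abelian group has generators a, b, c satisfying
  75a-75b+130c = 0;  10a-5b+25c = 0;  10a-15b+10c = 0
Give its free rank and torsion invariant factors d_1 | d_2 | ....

Answer: M ≅ ℤ/5 ⊕ ℤ/5 ⊕ ℤ/5

Derivation:
rank_ℚ(R)=3; free=3−3=0
SNF(R) diag = [5, 5, 5] → torsion [5, 5, 5]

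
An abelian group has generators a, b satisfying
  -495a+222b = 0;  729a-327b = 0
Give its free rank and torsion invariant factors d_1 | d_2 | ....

rank_ℚ(R)=2; free=2−2=0
SNF(R) diag = [3, 9] → torsion [3, 9]

Answer: M ≅ ℤ/3 ⊕ ℤ/9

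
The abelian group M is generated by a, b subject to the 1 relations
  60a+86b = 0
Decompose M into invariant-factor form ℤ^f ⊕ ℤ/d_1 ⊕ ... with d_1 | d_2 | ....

Answer: M ≅ ℤ^1 ⊕ ℤ/2

Derivation:
rank_ℚ(R)=1; free=2−1=1
SNF(R) diag = [2] → torsion [2]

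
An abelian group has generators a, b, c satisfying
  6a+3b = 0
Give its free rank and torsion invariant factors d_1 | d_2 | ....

Answer: M ≅ ℤ^2 ⊕ ℤ/3

Derivation:
rank_ℚ(R)=1; free=3−1=2
SNF(R) diag = [3] → torsion [3]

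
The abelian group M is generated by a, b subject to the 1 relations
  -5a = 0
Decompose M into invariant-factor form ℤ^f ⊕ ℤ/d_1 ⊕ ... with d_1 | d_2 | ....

Answer: M ≅ ℤ^1 ⊕ ℤ/5

Derivation:
rank_ℚ(R)=1; free=2−1=1
SNF(R) diag = [5] → torsion [5]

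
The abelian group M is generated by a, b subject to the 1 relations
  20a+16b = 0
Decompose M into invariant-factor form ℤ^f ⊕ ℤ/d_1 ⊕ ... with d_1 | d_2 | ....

rank_ℚ(R)=1; free=2−1=1
SNF(R) diag = [4] → torsion [4]

Answer: M ≅ ℤ^1 ⊕ ℤ/4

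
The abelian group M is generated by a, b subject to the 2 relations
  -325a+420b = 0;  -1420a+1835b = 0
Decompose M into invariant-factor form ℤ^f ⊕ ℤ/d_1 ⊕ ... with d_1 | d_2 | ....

Answer: M ≅ ℤ/5 ⊕ ℤ/5

Derivation:
rank_ℚ(R)=2; free=2−2=0
SNF(R) diag = [5, 5] → torsion [5, 5]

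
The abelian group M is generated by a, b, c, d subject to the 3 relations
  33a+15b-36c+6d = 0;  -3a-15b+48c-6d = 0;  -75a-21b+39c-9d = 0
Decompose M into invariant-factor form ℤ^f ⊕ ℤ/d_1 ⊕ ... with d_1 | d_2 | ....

rank_ℚ(R)=3; free=4−3=1
SNF(R) diag = [3, 3, 6] → torsion [3, 3, 6]

Answer: M ≅ ℤ^1 ⊕ ℤ/3 ⊕ ℤ/3 ⊕ ℤ/6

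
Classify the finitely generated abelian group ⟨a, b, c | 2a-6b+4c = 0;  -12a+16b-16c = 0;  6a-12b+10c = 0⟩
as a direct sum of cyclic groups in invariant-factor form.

Answer: M ≅ ℤ/2 ⊕ ℤ/2 ⊕ ℤ/4

Derivation:
rank_ℚ(R)=3; free=3−3=0
SNF(R) diag = [2, 2, 4] → torsion [2, 2, 4]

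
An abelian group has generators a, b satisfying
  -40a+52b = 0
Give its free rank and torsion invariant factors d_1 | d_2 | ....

Answer: M ≅ ℤ^1 ⊕ ℤ/4

Derivation:
rank_ℚ(R)=1; free=2−1=1
SNF(R) diag = [4] → torsion [4]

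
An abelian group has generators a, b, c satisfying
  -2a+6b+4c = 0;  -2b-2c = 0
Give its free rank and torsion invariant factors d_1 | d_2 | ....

rank_ℚ(R)=2; free=3−2=1
SNF(R) diag = [2, 2] → torsion [2, 2]

Answer: M ≅ ℤ^1 ⊕ ℤ/2 ⊕ ℤ/2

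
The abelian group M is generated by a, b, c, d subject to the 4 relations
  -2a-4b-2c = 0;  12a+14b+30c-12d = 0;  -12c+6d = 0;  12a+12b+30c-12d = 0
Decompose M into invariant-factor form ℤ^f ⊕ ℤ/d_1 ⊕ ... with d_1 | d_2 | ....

rank_ℚ(R)=4; free=4−4=0
SNF(R) diag = [2, 2, 6, 6] → torsion [2, 2, 6, 6]

Answer: M ≅ ℤ/2 ⊕ ℤ/2 ⊕ ℤ/6 ⊕ ℤ/6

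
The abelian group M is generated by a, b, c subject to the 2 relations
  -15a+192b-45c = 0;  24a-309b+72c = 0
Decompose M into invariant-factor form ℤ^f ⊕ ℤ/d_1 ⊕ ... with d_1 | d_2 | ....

rank_ℚ(R)=2; free=3−2=1
SNF(R) diag = [3, 9] → torsion [3, 9]

Answer: M ≅ ℤ^1 ⊕ ℤ/3 ⊕ ℤ/9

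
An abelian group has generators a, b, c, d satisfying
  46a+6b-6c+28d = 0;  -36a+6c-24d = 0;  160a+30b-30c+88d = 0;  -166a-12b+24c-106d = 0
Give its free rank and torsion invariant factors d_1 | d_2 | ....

Answer: M ≅ ℤ/2 ⊕ ℤ/6 ⊕ ℤ/6 ⊕ ℤ/18

Derivation:
rank_ℚ(R)=4; free=4−4=0
SNF(R) diag = [2, 6, 6, 18] → torsion [2, 6, 6, 18]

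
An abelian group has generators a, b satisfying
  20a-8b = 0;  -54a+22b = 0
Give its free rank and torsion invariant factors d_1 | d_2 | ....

Answer: M ≅ ℤ/2 ⊕ ℤ/4

Derivation:
rank_ℚ(R)=2; free=2−2=0
SNF(R) diag = [2, 4] → torsion [2, 4]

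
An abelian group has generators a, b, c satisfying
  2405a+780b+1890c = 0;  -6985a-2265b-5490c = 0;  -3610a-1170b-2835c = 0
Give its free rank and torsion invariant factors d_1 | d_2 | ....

rank_ℚ(R)=3; free=3−3=0
SNF(R) diag = [5, 15, 45] → torsion [5, 15, 45]

Answer: M ≅ ℤ/5 ⊕ ℤ/15 ⊕ ℤ/45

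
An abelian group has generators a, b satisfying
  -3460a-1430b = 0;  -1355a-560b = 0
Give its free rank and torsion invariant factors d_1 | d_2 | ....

rank_ℚ(R)=2; free=2−2=0
SNF(R) diag = [5, 10] → torsion [5, 10]

Answer: M ≅ ℤ/5 ⊕ ℤ/10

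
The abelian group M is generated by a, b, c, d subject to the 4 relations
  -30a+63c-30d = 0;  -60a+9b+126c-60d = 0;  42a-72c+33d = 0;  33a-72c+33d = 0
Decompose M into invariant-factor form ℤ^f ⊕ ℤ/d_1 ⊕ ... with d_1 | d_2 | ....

Answer: M ≅ ℤ/3 ⊕ ℤ/9 ⊕ ℤ/9 ⊕ ℤ/27

Derivation:
rank_ℚ(R)=4; free=4−4=0
SNF(R) diag = [3, 9, 9, 27] → torsion [3, 9, 9, 27]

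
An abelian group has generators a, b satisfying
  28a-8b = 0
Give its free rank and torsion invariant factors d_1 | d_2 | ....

Answer: M ≅ ℤ^1 ⊕ ℤ/4

Derivation:
rank_ℚ(R)=1; free=2−1=1
SNF(R) diag = [4] → torsion [4]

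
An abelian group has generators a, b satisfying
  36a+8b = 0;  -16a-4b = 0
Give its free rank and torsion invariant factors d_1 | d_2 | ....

rank_ℚ(R)=2; free=2−2=0
SNF(R) diag = [4, 4] → torsion [4, 4]

Answer: M ≅ ℤ/4 ⊕ ℤ/4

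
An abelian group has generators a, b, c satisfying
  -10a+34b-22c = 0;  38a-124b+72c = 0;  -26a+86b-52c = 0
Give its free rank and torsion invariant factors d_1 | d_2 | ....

rank_ℚ(R)=3; free=3−3=0
SNF(R) diag = [2, 2, 2] → torsion [2, 2, 2]

Answer: M ≅ ℤ/2 ⊕ ℤ/2 ⊕ ℤ/2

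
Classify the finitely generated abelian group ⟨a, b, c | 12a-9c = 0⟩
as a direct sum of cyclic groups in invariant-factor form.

rank_ℚ(R)=1; free=3−1=2
SNF(R) diag = [3] → torsion [3]

Answer: M ≅ ℤ^2 ⊕ ℤ/3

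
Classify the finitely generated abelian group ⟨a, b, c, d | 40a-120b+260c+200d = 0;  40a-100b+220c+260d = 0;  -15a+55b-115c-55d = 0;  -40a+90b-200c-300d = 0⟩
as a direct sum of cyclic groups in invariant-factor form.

Answer: M ≅ ℤ/5 ⊕ ℤ/10 ⊕ ℤ/20 ⊕ ℤ/20

Derivation:
rank_ℚ(R)=4; free=4−4=0
SNF(R) diag = [5, 10, 20, 20] → torsion [5, 10, 20, 20]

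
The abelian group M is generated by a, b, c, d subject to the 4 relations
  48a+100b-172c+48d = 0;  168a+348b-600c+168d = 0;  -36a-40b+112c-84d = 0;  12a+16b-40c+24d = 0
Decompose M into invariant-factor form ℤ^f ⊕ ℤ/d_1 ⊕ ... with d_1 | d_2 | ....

Answer: M ≅ ℤ/4 ⊕ ℤ/12 ⊕ ℤ/12 ⊕ ℤ/12

Derivation:
rank_ℚ(R)=4; free=4−4=0
SNF(R) diag = [4, 12, 12, 12] → torsion [4, 12, 12, 12]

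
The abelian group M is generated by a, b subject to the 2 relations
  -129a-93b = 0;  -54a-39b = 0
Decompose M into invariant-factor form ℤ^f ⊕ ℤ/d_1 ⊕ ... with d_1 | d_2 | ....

Answer: M ≅ ℤ/3 ⊕ ℤ/3

Derivation:
rank_ℚ(R)=2; free=2−2=0
SNF(R) diag = [3, 3] → torsion [3, 3]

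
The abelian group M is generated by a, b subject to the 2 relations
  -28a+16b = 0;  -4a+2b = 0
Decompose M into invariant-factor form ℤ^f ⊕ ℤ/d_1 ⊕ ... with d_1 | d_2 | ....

Answer: M ≅ ℤ/2 ⊕ ℤ/4

Derivation:
rank_ℚ(R)=2; free=2−2=0
SNF(R) diag = [2, 4] → torsion [2, 4]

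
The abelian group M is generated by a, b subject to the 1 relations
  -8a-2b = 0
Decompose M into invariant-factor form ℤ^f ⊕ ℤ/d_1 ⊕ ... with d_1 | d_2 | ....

rank_ℚ(R)=1; free=2−1=1
SNF(R) diag = [2] → torsion [2]

Answer: M ≅ ℤ^1 ⊕ ℤ/2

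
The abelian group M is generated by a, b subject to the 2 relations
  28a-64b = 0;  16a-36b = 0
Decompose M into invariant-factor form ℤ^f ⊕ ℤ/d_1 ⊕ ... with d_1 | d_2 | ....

Answer: M ≅ ℤ/4 ⊕ ℤ/4

Derivation:
rank_ℚ(R)=2; free=2−2=0
SNF(R) diag = [4, 4] → torsion [4, 4]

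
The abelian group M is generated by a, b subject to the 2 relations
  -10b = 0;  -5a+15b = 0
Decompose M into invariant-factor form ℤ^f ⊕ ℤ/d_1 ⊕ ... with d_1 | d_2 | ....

rank_ℚ(R)=2; free=2−2=0
SNF(R) diag = [5, 10] → torsion [5, 10]

Answer: M ≅ ℤ/5 ⊕ ℤ/10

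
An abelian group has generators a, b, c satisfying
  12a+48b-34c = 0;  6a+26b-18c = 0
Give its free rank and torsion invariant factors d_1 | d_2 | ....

rank_ℚ(R)=2; free=3−2=1
SNF(R) diag = [2, 2] → torsion [2, 2]

Answer: M ≅ ℤ^1 ⊕ ℤ/2 ⊕ ℤ/2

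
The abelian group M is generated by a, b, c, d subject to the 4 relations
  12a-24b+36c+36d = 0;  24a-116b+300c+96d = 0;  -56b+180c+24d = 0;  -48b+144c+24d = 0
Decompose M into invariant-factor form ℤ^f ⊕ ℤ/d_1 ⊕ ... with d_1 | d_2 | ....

rank_ℚ(R)=4; free=4−4=0
SNF(R) diag = [4, 12, 12, 24] → torsion [4, 12, 12, 24]

Answer: M ≅ ℤ/4 ⊕ ℤ/12 ⊕ ℤ/12 ⊕ ℤ/24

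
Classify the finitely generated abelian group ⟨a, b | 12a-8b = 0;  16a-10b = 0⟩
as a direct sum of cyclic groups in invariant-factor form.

rank_ℚ(R)=2; free=2−2=0
SNF(R) diag = [2, 4] → torsion [2, 4]

Answer: M ≅ ℤ/2 ⊕ ℤ/4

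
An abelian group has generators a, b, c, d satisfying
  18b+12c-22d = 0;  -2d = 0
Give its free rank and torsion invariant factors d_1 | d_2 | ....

rank_ℚ(R)=2; free=4−2=2
SNF(R) diag = [2, 6] → torsion [2, 6]

Answer: M ≅ ℤ^2 ⊕ ℤ/2 ⊕ ℤ/6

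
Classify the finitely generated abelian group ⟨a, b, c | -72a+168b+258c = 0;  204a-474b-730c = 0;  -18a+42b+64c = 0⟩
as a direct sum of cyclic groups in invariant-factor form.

Answer: M ≅ ℤ/2 ⊕ ℤ/6 ⊕ ℤ/6

Derivation:
rank_ℚ(R)=3; free=3−3=0
SNF(R) diag = [2, 6, 6] → torsion [2, 6, 6]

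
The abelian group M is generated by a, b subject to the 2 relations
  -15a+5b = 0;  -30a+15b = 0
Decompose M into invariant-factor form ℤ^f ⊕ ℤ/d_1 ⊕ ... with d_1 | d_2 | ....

Answer: M ≅ ℤ/5 ⊕ ℤ/15

Derivation:
rank_ℚ(R)=2; free=2−2=0
SNF(R) diag = [5, 15] → torsion [5, 15]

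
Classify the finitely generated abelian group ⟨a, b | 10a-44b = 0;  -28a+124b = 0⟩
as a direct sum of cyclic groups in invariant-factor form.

rank_ℚ(R)=2; free=2−2=0
SNF(R) diag = [2, 4] → torsion [2, 4]

Answer: M ≅ ℤ/2 ⊕ ℤ/4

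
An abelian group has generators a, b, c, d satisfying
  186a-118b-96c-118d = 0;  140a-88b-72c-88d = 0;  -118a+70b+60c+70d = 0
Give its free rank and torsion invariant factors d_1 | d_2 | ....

rank_ℚ(R)=3; free=4−3=1
SNF(R) diag = [2, 4, 12] → torsion [2, 4, 12]

Answer: M ≅ ℤ^1 ⊕ ℤ/2 ⊕ ℤ/4 ⊕ ℤ/12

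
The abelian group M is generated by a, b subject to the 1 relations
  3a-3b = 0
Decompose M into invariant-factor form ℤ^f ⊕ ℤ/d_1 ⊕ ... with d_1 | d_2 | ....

rank_ℚ(R)=1; free=2−1=1
SNF(R) diag = [3] → torsion [3]

Answer: M ≅ ℤ^1 ⊕ ℤ/3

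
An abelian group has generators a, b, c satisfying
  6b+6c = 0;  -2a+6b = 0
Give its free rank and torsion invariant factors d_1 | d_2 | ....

rank_ℚ(R)=2; free=3−2=1
SNF(R) diag = [2, 6] → torsion [2, 6]

Answer: M ≅ ℤ^1 ⊕ ℤ/2 ⊕ ℤ/6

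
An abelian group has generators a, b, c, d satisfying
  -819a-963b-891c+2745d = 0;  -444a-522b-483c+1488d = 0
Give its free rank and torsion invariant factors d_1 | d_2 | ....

rank_ℚ(R)=2; free=4−2=2
SNF(R) diag = [3, 9] → torsion [3, 9]

Answer: M ≅ ℤ^2 ⊕ ℤ/3 ⊕ ℤ/9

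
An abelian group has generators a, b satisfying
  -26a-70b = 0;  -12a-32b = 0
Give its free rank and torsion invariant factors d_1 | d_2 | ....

Answer: M ≅ ℤ/2 ⊕ ℤ/4

Derivation:
rank_ℚ(R)=2; free=2−2=0
SNF(R) diag = [2, 4] → torsion [2, 4]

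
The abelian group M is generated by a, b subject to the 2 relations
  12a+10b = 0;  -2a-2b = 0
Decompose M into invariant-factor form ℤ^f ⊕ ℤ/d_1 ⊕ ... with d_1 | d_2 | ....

rank_ℚ(R)=2; free=2−2=0
SNF(R) diag = [2, 2] → torsion [2, 2]

Answer: M ≅ ℤ/2 ⊕ ℤ/2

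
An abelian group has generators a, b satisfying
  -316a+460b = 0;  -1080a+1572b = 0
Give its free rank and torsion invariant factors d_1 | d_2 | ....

rank_ℚ(R)=2; free=2−2=0
SNF(R) diag = [4, 12] → torsion [4, 12]

Answer: M ≅ ℤ/4 ⊕ ℤ/12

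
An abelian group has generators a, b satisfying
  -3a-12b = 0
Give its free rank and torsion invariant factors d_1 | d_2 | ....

rank_ℚ(R)=1; free=2−1=1
SNF(R) diag = [3] → torsion [3]

Answer: M ≅ ℤ^1 ⊕ ℤ/3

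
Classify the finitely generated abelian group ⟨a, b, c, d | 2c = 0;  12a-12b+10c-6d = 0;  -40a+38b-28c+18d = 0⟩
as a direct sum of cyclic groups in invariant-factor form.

rank_ℚ(R)=3; free=4−3=1
SNF(R) diag = [2, 2, 6] → torsion [2, 2, 6]

Answer: M ≅ ℤ^1 ⊕ ℤ/2 ⊕ ℤ/2 ⊕ ℤ/6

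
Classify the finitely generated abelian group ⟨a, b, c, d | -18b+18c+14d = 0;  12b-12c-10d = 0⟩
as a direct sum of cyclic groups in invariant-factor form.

rank_ℚ(R)=2; free=4−2=2
SNF(R) diag = [2, 6] → torsion [2, 6]

Answer: M ≅ ℤ^2 ⊕ ℤ/2 ⊕ ℤ/6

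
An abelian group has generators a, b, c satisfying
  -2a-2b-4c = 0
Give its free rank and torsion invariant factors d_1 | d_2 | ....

Answer: M ≅ ℤ^2 ⊕ ℤ/2

Derivation:
rank_ℚ(R)=1; free=3−1=2
SNF(R) diag = [2] → torsion [2]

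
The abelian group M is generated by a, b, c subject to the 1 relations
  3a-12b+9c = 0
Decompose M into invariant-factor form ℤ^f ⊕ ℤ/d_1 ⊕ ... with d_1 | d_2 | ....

Answer: M ≅ ℤ^2 ⊕ ℤ/3

Derivation:
rank_ℚ(R)=1; free=3−1=2
SNF(R) diag = [3] → torsion [3]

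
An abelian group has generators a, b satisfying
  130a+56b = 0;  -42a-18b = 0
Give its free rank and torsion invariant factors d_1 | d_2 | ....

rank_ℚ(R)=2; free=2−2=0
SNF(R) diag = [2, 6] → torsion [2, 6]

Answer: M ≅ ℤ/2 ⊕ ℤ/6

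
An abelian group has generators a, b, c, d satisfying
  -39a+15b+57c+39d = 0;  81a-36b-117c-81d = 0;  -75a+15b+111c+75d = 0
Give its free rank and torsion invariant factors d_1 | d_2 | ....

rank_ℚ(R)=3; free=4−3=1
SNF(R) diag = [3, 9, 18] → torsion [3, 9, 18]

Answer: M ≅ ℤ^1 ⊕ ℤ/3 ⊕ ℤ/9 ⊕ ℤ/18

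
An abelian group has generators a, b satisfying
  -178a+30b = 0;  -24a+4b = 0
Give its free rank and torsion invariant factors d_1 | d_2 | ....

rank_ℚ(R)=2; free=2−2=0
SNF(R) diag = [2, 4] → torsion [2, 4]

Answer: M ≅ ℤ/2 ⊕ ℤ/4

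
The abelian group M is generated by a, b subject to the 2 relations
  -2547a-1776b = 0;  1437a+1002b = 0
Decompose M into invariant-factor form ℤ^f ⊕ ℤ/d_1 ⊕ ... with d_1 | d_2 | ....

rank_ℚ(R)=2; free=2−2=0
SNF(R) diag = [3, 6] → torsion [3, 6]

Answer: M ≅ ℤ/3 ⊕ ℤ/6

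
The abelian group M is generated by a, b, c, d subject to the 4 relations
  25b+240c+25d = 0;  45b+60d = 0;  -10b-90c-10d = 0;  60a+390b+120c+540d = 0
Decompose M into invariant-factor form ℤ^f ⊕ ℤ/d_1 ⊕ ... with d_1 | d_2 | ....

rank_ℚ(R)=4; free=4−4=0
SNF(R) diag = [5, 15, 30, 60] → torsion [5, 15, 30, 60]

Answer: M ≅ ℤ/5 ⊕ ℤ/15 ⊕ ℤ/30 ⊕ ℤ/60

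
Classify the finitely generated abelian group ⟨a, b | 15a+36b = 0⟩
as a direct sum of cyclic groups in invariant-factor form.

Answer: M ≅ ℤ^1 ⊕ ℤ/3

Derivation:
rank_ℚ(R)=1; free=2−1=1
SNF(R) diag = [3] → torsion [3]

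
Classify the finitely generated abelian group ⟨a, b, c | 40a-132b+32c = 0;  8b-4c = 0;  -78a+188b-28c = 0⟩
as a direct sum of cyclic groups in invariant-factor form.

Answer: M ≅ ℤ/2 ⊕ ℤ/4 ⊕ ℤ/12

Derivation:
rank_ℚ(R)=3; free=3−3=0
SNF(R) diag = [2, 4, 12] → torsion [2, 4, 12]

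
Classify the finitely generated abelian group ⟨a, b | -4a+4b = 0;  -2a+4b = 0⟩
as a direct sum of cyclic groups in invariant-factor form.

Answer: M ≅ ℤ/2 ⊕ ℤ/4

Derivation:
rank_ℚ(R)=2; free=2−2=0
SNF(R) diag = [2, 4] → torsion [2, 4]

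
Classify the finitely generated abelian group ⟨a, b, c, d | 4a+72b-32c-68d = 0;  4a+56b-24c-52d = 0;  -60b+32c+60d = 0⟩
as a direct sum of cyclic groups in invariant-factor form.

rank_ℚ(R)=3; free=4−3=1
SNF(R) diag = [4, 4, 8] → torsion [4, 4, 8]

Answer: M ≅ ℤ^1 ⊕ ℤ/4 ⊕ ℤ/4 ⊕ ℤ/8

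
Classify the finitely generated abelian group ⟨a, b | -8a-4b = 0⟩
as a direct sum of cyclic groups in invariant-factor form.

Answer: M ≅ ℤ^1 ⊕ ℤ/4

Derivation:
rank_ℚ(R)=1; free=2−1=1
SNF(R) diag = [4] → torsion [4]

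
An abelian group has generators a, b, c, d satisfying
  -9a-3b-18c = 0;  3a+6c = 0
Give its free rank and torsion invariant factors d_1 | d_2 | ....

rank_ℚ(R)=2; free=4−2=2
SNF(R) diag = [3, 3] → torsion [3, 3]

Answer: M ≅ ℤ^2 ⊕ ℤ/3 ⊕ ℤ/3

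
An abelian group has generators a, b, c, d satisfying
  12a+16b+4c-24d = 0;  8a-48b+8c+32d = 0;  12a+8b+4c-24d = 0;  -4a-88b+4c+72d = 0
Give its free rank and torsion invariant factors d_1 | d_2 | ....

Answer: M ≅ ℤ/4 ⊕ ℤ/8 ⊕ ℤ/16 ⊕ ℤ/16

Derivation:
rank_ℚ(R)=4; free=4−4=0
SNF(R) diag = [4, 8, 16, 16] → torsion [4, 8, 16, 16]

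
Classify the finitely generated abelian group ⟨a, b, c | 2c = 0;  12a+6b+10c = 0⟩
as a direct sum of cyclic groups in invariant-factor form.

rank_ℚ(R)=2; free=3−2=1
SNF(R) diag = [2, 6] → torsion [2, 6]

Answer: M ≅ ℤ^1 ⊕ ℤ/2 ⊕ ℤ/6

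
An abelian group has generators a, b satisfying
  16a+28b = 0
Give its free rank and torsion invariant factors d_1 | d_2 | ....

rank_ℚ(R)=1; free=2−1=1
SNF(R) diag = [4] → torsion [4]

Answer: M ≅ ℤ^1 ⊕ ℤ/4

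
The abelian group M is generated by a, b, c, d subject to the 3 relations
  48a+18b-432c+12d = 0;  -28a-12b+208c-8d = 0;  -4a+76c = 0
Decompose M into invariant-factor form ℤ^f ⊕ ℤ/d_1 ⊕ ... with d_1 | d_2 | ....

rank_ℚ(R)=3; free=4−3=1
SNF(R) diag = [2, 4, 12] → torsion [2, 4, 12]

Answer: M ≅ ℤ^1 ⊕ ℤ/2 ⊕ ℤ/4 ⊕ ℤ/12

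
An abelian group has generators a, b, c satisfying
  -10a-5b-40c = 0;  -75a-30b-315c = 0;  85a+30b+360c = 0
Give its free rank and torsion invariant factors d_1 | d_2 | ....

Answer: M ≅ ℤ/5 ⊕ ℤ/5 ⊕ ℤ/15

Derivation:
rank_ℚ(R)=3; free=3−3=0
SNF(R) diag = [5, 5, 15] → torsion [5, 5, 15]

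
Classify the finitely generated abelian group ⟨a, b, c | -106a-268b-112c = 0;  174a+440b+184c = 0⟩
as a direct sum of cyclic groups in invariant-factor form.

Answer: M ≅ ℤ^1 ⊕ ℤ/2 ⊕ ℤ/4

Derivation:
rank_ℚ(R)=2; free=3−2=1
SNF(R) diag = [2, 4] → torsion [2, 4]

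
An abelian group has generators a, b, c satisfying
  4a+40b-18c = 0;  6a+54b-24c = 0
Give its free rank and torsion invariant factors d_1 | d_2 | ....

Answer: M ≅ ℤ^1 ⊕ ℤ/2 ⊕ ℤ/6

Derivation:
rank_ℚ(R)=2; free=3−2=1
SNF(R) diag = [2, 6] → torsion [2, 6]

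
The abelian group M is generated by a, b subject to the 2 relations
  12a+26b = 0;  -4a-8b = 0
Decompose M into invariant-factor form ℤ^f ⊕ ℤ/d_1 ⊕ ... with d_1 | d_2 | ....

Answer: M ≅ ℤ/2 ⊕ ℤ/4

Derivation:
rank_ℚ(R)=2; free=2−2=0
SNF(R) diag = [2, 4] → torsion [2, 4]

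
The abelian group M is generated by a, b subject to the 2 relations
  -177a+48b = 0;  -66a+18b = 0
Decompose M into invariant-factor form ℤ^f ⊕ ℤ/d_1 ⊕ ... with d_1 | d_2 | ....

Answer: M ≅ ℤ/3 ⊕ ℤ/6

Derivation:
rank_ℚ(R)=2; free=2−2=0
SNF(R) diag = [3, 6] → torsion [3, 6]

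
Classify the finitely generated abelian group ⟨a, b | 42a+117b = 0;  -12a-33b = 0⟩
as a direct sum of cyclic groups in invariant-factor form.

Answer: M ≅ ℤ/3 ⊕ ℤ/6

Derivation:
rank_ℚ(R)=2; free=2−2=0
SNF(R) diag = [3, 6] → torsion [3, 6]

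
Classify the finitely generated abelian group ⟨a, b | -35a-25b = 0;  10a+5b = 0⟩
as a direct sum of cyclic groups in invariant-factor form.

rank_ℚ(R)=2; free=2−2=0
SNF(R) diag = [5, 15] → torsion [5, 15]

Answer: M ≅ ℤ/5 ⊕ ℤ/15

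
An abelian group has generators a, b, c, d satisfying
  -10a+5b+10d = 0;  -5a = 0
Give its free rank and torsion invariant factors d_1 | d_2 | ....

Answer: M ≅ ℤ^2 ⊕ ℤ/5 ⊕ ℤ/5

Derivation:
rank_ℚ(R)=2; free=4−2=2
SNF(R) diag = [5, 5] → torsion [5, 5]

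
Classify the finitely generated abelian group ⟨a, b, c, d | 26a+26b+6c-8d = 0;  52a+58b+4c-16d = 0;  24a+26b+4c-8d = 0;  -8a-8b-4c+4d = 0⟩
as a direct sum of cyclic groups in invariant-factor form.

Answer: M ≅ ℤ/2 ⊕ ℤ/2 ⊕ ℤ/4 ⊕ ℤ/4

Derivation:
rank_ℚ(R)=4; free=4−4=0
SNF(R) diag = [2, 2, 4, 4] → torsion [2, 2, 4, 4]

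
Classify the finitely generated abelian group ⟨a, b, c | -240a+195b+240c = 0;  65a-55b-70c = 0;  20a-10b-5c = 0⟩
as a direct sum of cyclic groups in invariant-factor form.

rank_ℚ(R)=3; free=3−3=0
SNF(R) diag = [5, 5, 15] → torsion [5, 5, 15]

Answer: M ≅ ℤ/5 ⊕ ℤ/5 ⊕ ℤ/15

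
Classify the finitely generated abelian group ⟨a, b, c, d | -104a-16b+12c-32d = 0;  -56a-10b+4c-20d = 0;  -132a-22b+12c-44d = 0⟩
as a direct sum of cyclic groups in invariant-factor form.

Answer: M ≅ ℤ^1 ⊕ ℤ/2 ⊕ ℤ/4 ⊕ ℤ/4

Derivation:
rank_ℚ(R)=3; free=4−3=1
SNF(R) diag = [2, 4, 4] → torsion [2, 4, 4]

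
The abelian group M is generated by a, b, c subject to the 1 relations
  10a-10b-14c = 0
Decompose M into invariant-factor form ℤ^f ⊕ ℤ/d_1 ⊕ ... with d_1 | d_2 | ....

Answer: M ≅ ℤ^2 ⊕ ℤ/2

Derivation:
rank_ℚ(R)=1; free=3−1=2
SNF(R) diag = [2] → torsion [2]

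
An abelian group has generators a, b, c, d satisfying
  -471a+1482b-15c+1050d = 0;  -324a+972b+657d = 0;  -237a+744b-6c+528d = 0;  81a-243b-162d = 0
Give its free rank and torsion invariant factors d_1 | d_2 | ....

Answer: M ≅ ℤ/3 ⊕ ℤ/9 ⊕ ℤ/27 ⊕ ℤ/81

Derivation:
rank_ℚ(R)=4; free=4−4=0
SNF(R) diag = [3, 9, 27, 81] → torsion [3, 9, 27, 81]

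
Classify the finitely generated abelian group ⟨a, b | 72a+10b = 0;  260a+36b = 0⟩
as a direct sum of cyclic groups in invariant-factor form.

rank_ℚ(R)=2; free=2−2=0
SNF(R) diag = [2, 4] → torsion [2, 4]

Answer: M ≅ ℤ/2 ⊕ ℤ/4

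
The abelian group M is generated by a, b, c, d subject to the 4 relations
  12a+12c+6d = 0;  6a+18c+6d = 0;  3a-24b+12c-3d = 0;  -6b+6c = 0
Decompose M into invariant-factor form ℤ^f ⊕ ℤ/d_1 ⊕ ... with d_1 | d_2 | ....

rank_ℚ(R)=4; free=4−4=0
SNF(R) diag = [3, 6, 6, 6] → torsion [3, 6, 6, 6]

Answer: M ≅ ℤ/3 ⊕ ℤ/6 ⊕ ℤ/6 ⊕ ℤ/6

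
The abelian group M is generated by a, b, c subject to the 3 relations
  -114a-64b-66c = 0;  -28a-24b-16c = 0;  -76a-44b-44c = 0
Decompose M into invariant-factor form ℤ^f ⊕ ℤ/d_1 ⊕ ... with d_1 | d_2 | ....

rank_ℚ(R)=3; free=3−3=0
SNF(R) diag = [2, 4, 4] → torsion [2, 4, 4]

Answer: M ≅ ℤ/2 ⊕ ℤ/4 ⊕ ℤ/4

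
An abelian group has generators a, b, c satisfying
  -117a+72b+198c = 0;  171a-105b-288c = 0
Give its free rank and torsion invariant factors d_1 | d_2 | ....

Answer: M ≅ ℤ^1 ⊕ ℤ/3 ⊕ ℤ/9

Derivation:
rank_ℚ(R)=2; free=3−2=1
SNF(R) diag = [3, 9] → torsion [3, 9]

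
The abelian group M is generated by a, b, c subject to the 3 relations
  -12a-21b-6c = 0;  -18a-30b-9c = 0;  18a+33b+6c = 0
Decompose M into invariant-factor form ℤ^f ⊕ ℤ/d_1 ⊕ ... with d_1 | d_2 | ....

Answer: M ≅ ℤ/3 ⊕ ℤ/3 ⊕ ℤ/6

Derivation:
rank_ℚ(R)=3; free=3−3=0
SNF(R) diag = [3, 3, 6] → torsion [3, 3, 6]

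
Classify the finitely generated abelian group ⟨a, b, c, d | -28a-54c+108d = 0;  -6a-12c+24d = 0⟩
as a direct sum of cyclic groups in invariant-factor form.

Answer: M ≅ ℤ^2 ⊕ ℤ/2 ⊕ ℤ/6

Derivation:
rank_ℚ(R)=2; free=4−2=2
SNF(R) diag = [2, 6] → torsion [2, 6]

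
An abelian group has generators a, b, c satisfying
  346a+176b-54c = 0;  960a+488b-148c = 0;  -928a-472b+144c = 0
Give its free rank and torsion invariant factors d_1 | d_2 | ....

rank_ℚ(R)=3; free=3−3=0
SNF(R) diag = [2, 4, 8] → torsion [2, 4, 8]

Answer: M ≅ ℤ/2 ⊕ ℤ/4 ⊕ ℤ/8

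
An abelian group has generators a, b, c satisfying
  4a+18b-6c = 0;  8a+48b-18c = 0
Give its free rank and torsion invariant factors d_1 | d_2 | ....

rank_ℚ(R)=2; free=3−2=1
SNF(R) diag = [2, 6] → torsion [2, 6]

Answer: M ≅ ℤ^1 ⊕ ℤ/2 ⊕ ℤ/6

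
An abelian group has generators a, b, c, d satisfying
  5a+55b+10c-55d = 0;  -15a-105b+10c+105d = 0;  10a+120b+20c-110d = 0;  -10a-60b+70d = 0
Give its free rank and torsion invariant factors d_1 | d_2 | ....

Answer: M ≅ ℤ/5 ⊕ ℤ/10 ⊕ ℤ/20 ⊕ ℤ/20

Derivation:
rank_ℚ(R)=4; free=4−4=0
SNF(R) diag = [5, 10, 20, 20] → torsion [5, 10, 20, 20]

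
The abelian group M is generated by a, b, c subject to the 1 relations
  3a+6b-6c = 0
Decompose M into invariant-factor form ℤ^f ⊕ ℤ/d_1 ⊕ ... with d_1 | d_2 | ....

rank_ℚ(R)=1; free=3−1=2
SNF(R) diag = [3] → torsion [3]

Answer: M ≅ ℤ^2 ⊕ ℤ/3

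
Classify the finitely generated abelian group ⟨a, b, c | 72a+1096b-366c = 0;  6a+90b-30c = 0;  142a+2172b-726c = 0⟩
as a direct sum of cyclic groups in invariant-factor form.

Answer: M ≅ ℤ/2 ⊕ ℤ/2 ⊕ ℤ/6

Derivation:
rank_ℚ(R)=3; free=3−3=0
SNF(R) diag = [2, 2, 6] → torsion [2, 2, 6]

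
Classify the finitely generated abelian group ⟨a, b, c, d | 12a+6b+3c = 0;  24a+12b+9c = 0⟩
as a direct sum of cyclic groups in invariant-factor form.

Answer: M ≅ ℤ^2 ⊕ ℤ/3 ⊕ ℤ/6

Derivation:
rank_ℚ(R)=2; free=4−2=2
SNF(R) diag = [3, 6] → torsion [3, 6]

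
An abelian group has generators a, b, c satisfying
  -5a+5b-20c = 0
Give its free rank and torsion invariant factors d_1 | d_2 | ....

Answer: M ≅ ℤ^2 ⊕ ℤ/5

Derivation:
rank_ℚ(R)=1; free=3−1=2
SNF(R) diag = [5] → torsion [5]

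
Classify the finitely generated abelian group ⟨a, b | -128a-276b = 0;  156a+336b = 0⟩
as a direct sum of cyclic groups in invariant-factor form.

Answer: M ≅ ℤ/4 ⊕ ℤ/12

Derivation:
rank_ℚ(R)=2; free=2−2=0
SNF(R) diag = [4, 12] → torsion [4, 12]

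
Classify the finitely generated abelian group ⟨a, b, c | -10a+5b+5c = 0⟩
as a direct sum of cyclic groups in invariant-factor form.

rank_ℚ(R)=1; free=3−1=2
SNF(R) diag = [5] → torsion [5]

Answer: M ≅ ℤ^2 ⊕ ℤ/5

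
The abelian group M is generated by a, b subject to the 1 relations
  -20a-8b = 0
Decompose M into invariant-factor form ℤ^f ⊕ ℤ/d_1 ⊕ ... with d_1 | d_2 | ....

rank_ℚ(R)=1; free=2−1=1
SNF(R) diag = [4] → torsion [4]

Answer: M ≅ ℤ^1 ⊕ ℤ/4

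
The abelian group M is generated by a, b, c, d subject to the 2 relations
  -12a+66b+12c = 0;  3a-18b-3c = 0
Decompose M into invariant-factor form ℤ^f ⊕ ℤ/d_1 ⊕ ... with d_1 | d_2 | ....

rank_ℚ(R)=2; free=4−2=2
SNF(R) diag = [3, 6] → torsion [3, 6]

Answer: M ≅ ℤ^2 ⊕ ℤ/3 ⊕ ℤ/6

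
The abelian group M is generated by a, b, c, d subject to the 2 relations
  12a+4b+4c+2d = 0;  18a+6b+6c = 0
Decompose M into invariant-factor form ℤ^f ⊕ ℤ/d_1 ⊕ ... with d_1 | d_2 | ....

rank_ℚ(R)=2; free=4−2=2
SNF(R) diag = [2, 6] → torsion [2, 6]

Answer: M ≅ ℤ^2 ⊕ ℤ/2 ⊕ ℤ/6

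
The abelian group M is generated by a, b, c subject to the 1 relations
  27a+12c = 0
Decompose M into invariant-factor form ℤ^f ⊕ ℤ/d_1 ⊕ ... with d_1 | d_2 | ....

Answer: M ≅ ℤ^2 ⊕ ℤ/3

Derivation:
rank_ℚ(R)=1; free=3−1=2
SNF(R) diag = [3] → torsion [3]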